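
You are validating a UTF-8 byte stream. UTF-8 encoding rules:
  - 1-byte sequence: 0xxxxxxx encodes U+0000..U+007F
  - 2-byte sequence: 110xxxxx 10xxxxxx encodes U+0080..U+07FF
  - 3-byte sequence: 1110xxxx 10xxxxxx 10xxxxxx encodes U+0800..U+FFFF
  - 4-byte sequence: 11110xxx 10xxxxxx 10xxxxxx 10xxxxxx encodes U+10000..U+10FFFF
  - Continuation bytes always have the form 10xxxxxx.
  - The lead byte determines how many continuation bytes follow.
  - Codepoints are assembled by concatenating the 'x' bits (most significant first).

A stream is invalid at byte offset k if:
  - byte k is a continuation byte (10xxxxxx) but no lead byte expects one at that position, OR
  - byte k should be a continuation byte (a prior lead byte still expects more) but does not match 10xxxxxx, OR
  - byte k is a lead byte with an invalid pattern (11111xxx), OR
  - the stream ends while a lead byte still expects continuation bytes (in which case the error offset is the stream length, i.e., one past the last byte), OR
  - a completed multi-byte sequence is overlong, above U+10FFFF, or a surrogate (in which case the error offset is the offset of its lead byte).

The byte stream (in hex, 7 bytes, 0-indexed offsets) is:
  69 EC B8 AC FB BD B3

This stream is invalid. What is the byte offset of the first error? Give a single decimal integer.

Byte[0]=69: 1-byte ASCII. cp=U+0069
Byte[1]=EC: 3-byte lead, need 2 cont bytes. acc=0xC
Byte[2]=B8: continuation. acc=(acc<<6)|0x38=0x338
Byte[3]=AC: continuation. acc=(acc<<6)|0x2C=0xCE2C
Completed: cp=U+CE2C (starts at byte 1)
Byte[4]=FB: INVALID lead byte (not 0xxx/110x/1110/11110)

Answer: 4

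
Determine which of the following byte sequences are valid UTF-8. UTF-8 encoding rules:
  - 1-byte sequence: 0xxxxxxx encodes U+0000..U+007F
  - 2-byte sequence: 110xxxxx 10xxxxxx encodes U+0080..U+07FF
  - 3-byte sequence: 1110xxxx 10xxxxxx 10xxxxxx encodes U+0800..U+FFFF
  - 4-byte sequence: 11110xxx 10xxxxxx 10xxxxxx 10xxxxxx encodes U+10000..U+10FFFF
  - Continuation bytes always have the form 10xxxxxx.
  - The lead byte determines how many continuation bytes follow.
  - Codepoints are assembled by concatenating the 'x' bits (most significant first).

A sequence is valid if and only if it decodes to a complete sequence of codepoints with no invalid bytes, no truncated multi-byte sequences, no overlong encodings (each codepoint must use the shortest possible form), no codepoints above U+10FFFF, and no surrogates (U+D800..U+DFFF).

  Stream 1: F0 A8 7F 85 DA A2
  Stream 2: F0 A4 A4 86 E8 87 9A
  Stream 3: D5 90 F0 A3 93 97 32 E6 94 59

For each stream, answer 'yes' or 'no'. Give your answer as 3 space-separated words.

Answer: no yes no

Derivation:
Stream 1: error at byte offset 2. INVALID
Stream 2: decodes cleanly. VALID
Stream 3: error at byte offset 9. INVALID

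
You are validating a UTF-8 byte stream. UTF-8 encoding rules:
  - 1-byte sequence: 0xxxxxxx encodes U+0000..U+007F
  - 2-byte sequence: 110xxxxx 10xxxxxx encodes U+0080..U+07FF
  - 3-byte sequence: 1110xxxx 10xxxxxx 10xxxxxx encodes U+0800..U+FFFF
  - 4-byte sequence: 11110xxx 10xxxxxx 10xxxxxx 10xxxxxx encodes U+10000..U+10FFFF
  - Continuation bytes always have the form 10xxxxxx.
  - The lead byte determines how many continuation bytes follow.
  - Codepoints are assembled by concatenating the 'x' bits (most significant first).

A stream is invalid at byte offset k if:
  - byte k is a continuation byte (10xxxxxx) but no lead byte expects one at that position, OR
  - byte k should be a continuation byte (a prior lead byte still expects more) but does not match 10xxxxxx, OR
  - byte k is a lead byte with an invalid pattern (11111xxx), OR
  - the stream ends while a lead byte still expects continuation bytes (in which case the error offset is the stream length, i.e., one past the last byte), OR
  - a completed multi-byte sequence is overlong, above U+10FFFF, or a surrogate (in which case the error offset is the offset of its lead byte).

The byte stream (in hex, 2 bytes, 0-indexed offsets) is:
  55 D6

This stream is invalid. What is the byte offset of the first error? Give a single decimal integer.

Answer: 2

Derivation:
Byte[0]=55: 1-byte ASCII. cp=U+0055
Byte[1]=D6: 2-byte lead, need 1 cont bytes. acc=0x16
Byte[2]: stream ended, expected continuation. INVALID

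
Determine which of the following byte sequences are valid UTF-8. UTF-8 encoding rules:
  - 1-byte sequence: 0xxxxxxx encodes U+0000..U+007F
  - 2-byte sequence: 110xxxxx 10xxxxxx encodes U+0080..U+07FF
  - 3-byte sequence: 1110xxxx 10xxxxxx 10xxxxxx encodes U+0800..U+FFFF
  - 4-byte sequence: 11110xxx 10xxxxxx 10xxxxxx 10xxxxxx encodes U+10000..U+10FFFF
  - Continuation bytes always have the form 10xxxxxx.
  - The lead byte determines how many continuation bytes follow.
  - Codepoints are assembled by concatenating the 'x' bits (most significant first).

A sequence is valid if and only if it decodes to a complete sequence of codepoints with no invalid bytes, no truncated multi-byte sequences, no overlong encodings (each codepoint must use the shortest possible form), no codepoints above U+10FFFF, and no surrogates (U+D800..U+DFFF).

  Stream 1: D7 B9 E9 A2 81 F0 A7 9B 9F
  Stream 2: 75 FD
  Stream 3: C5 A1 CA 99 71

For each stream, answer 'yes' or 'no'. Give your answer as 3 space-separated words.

Stream 1: decodes cleanly. VALID
Stream 2: error at byte offset 1. INVALID
Stream 3: decodes cleanly. VALID

Answer: yes no yes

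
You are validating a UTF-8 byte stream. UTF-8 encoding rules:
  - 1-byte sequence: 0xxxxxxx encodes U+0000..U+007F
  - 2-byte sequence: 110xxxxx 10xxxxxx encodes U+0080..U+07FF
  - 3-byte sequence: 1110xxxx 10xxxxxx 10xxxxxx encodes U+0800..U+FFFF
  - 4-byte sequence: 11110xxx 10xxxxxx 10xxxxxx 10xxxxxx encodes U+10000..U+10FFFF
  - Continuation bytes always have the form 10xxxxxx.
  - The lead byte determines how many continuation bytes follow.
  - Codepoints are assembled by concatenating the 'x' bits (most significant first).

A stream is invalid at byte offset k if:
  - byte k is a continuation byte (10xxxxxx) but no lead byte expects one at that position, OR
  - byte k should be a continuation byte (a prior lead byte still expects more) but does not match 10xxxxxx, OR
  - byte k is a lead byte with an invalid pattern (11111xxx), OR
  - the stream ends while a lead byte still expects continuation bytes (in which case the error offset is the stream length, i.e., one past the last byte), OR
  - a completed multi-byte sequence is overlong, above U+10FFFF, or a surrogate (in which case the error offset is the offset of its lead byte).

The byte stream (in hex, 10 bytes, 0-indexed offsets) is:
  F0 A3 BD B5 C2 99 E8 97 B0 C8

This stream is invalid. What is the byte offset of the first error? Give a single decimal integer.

Byte[0]=F0: 4-byte lead, need 3 cont bytes. acc=0x0
Byte[1]=A3: continuation. acc=(acc<<6)|0x23=0x23
Byte[2]=BD: continuation. acc=(acc<<6)|0x3D=0x8FD
Byte[3]=B5: continuation. acc=(acc<<6)|0x35=0x23F75
Completed: cp=U+23F75 (starts at byte 0)
Byte[4]=C2: 2-byte lead, need 1 cont bytes. acc=0x2
Byte[5]=99: continuation. acc=(acc<<6)|0x19=0x99
Completed: cp=U+0099 (starts at byte 4)
Byte[6]=E8: 3-byte lead, need 2 cont bytes. acc=0x8
Byte[7]=97: continuation. acc=(acc<<6)|0x17=0x217
Byte[8]=B0: continuation. acc=(acc<<6)|0x30=0x85F0
Completed: cp=U+85F0 (starts at byte 6)
Byte[9]=C8: 2-byte lead, need 1 cont bytes. acc=0x8
Byte[10]: stream ended, expected continuation. INVALID

Answer: 10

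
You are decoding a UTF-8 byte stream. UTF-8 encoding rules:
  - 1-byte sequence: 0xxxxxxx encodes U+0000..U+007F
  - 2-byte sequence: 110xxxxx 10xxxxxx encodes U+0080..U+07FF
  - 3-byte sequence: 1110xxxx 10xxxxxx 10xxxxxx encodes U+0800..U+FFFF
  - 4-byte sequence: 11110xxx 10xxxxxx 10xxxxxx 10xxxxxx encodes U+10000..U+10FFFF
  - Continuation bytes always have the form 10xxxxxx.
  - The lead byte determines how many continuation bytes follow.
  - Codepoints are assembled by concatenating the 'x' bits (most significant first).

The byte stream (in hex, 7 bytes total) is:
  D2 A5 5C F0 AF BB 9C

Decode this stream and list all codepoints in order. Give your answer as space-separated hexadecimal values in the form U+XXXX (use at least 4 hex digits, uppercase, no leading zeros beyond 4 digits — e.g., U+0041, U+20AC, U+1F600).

Byte[0]=D2: 2-byte lead, need 1 cont bytes. acc=0x12
Byte[1]=A5: continuation. acc=(acc<<6)|0x25=0x4A5
Completed: cp=U+04A5 (starts at byte 0)
Byte[2]=5C: 1-byte ASCII. cp=U+005C
Byte[3]=F0: 4-byte lead, need 3 cont bytes. acc=0x0
Byte[4]=AF: continuation. acc=(acc<<6)|0x2F=0x2F
Byte[5]=BB: continuation. acc=(acc<<6)|0x3B=0xBFB
Byte[6]=9C: continuation. acc=(acc<<6)|0x1C=0x2FEDC
Completed: cp=U+2FEDC (starts at byte 3)

Answer: U+04A5 U+005C U+2FEDC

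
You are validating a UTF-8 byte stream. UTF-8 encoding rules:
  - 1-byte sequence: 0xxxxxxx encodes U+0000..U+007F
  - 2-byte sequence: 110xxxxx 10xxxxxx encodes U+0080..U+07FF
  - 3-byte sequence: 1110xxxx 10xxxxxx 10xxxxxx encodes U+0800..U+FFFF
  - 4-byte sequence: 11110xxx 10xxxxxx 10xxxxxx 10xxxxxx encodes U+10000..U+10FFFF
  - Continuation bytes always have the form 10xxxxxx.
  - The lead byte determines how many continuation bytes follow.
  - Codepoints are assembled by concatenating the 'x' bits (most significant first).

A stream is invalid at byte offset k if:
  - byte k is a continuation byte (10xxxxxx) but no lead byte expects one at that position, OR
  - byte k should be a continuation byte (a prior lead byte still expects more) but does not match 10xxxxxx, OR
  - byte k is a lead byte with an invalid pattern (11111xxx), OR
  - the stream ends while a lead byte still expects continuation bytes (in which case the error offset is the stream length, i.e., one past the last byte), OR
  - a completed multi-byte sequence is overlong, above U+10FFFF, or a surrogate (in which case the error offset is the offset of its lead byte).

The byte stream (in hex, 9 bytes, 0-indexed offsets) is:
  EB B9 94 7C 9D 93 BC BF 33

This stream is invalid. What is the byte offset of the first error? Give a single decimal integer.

Answer: 4

Derivation:
Byte[0]=EB: 3-byte lead, need 2 cont bytes. acc=0xB
Byte[1]=B9: continuation. acc=(acc<<6)|0x39=0x2F9
Byte[2]=94: continuation. acc=(acc<<6)|0x14=0xBE54
Completed: cp=U+BE54 (starts at byte 0)
Byte[3]=7C: 1-byte ASCII. cp=U+007C
Byte[4]=9D: INVALID lead byte (not 0xxx/110x/1110/11110)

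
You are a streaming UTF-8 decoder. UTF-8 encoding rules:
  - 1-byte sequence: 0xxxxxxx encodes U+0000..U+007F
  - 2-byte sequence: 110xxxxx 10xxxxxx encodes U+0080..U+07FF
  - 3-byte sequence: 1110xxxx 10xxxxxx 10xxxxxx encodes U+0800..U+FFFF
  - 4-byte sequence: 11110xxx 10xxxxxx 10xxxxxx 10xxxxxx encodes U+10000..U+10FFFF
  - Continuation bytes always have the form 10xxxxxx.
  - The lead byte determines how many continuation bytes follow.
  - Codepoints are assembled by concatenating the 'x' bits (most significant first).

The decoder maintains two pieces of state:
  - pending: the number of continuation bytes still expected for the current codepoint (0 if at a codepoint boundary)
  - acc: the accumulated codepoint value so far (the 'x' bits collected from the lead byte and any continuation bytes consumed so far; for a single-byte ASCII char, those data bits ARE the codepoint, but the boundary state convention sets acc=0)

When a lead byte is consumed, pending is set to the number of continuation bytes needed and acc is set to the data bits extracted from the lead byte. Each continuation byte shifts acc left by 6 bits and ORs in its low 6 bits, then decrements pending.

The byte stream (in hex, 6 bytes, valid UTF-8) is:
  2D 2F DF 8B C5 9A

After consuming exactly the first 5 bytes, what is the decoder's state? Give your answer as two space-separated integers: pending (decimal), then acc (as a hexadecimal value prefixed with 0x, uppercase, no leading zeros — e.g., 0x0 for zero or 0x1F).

Answer: 1 0x5

Derivation:
Byte[0]=2D: 1-byte. pending=0, acc=0x0
Byte[1]=2F: 1-byte. pending=0, acc=0x0
Byte[2]=DF: 2-byte lead. pending=1, acc=0x1F
Byte[3]=8B: continuation. acc=(acc<<6)|0x0B=0x7CB, pending=0
Byte[4]=C5: 2-byte lead. pending=1, acc=0x5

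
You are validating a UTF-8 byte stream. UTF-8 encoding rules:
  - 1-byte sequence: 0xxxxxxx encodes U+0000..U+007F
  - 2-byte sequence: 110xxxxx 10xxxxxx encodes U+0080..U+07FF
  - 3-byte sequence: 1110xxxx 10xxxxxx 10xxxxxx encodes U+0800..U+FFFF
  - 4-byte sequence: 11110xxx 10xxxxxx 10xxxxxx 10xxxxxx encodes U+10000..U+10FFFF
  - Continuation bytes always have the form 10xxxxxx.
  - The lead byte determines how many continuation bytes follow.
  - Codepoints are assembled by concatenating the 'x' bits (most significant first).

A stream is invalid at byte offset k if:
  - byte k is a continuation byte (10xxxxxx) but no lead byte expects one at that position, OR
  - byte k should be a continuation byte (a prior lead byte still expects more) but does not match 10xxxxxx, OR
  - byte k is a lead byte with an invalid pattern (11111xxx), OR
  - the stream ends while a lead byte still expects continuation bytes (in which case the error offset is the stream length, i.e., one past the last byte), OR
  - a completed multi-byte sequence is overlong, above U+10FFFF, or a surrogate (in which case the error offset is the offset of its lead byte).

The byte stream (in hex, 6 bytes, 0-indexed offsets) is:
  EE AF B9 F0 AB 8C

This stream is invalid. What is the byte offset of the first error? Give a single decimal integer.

Byte[0]=EE: 3-byte lead, need 2 cont bytes. acc=0xE
Byte[1]=AF: continuation. acc=(acc<<6)|0x2F=0x3AF
Byte[2]=B9: continuation. acc=(acc<<6)|0x39=0xEBF9
Completed: cp=U+EBF9 (starts at byte 0)
Byte[3]=F0: 4-byte lead, need 3 cont bytes. acc=0x0
Byte[4]=AB: continuation. acc=(acc<<6)|0x2B=0x2B
Byte[5]=8C: continuation. acc=(acc<<6)|0x0C=0xACC
Byte[6]: stream ended, expected continuation. INVALID

Answer: 6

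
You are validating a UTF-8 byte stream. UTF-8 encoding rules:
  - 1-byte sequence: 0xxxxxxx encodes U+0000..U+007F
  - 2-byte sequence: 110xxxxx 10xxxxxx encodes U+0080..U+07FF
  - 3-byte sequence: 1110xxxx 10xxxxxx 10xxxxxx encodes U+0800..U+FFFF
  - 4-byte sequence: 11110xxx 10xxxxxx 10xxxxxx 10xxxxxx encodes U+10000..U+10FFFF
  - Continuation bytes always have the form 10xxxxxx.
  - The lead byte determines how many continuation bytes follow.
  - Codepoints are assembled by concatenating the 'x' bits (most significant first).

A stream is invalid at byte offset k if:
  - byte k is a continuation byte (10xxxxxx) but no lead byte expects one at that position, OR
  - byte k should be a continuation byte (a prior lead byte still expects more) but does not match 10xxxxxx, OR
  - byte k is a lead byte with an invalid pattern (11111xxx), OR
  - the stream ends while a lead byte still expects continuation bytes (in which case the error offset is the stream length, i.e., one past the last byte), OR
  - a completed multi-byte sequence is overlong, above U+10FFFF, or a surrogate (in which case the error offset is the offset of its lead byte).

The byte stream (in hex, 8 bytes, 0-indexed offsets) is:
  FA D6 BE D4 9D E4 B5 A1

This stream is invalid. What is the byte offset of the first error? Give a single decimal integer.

Answer: 0

Derivation:
Byte[0]=FA: INVALID lead byte (not 0xxx/110x/1110/11110)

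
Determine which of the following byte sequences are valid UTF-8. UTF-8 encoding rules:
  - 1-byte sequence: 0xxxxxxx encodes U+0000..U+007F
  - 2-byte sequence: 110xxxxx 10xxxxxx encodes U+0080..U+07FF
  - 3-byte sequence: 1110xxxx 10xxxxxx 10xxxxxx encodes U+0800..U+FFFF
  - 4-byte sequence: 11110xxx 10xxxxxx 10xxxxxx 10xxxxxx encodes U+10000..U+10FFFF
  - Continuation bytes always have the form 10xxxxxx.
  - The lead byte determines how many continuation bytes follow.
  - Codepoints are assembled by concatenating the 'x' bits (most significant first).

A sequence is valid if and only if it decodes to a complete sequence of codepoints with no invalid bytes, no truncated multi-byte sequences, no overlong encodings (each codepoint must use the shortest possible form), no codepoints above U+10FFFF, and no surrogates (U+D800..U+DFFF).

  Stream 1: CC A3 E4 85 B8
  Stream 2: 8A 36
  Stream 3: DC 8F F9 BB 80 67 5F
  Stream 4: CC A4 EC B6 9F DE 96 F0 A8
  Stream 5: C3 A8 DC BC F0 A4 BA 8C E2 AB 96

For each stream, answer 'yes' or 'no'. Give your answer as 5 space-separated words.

Answer: yes no no no yes

Derivation:
Stream 1: decodes cleanly. VALID
Stream 2: error at byte offset 0. INVALID
Stream 3: error at byte offset 2. INVALID
Stream 4: error at byte offset 9. INVALID
Stream 5: decodes cleanly. VALID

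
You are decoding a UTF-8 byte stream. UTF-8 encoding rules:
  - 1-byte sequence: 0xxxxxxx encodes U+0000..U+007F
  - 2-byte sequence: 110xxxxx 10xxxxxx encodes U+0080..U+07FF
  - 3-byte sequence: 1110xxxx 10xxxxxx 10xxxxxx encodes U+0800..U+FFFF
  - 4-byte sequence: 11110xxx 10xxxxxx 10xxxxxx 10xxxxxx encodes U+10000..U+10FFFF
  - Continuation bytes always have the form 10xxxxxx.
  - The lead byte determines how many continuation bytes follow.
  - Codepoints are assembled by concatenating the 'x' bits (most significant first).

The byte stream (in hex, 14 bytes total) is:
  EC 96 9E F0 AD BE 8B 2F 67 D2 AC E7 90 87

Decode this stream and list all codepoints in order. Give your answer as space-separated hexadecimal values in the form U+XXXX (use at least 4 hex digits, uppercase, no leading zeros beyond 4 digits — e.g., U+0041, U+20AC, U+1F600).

Byte[0]=EC: 3-byte lead, need 2 cont bytes. acc=0xC
Byte[1]=96: continuation. acc=(acc<<6)|0x16=0x316
Byte[2]=9E: continuation. acc=(acc<<6)|0x1E=0xC59E
Completed: cp=U+C59E (starts at byte 0)
Byte[3]=F0: 4-byte lead, need 3 cont bytes. acc=0x0
Byte[4]=AD: continuation. acc=(acc<<6)|0x2D=0x2D
Byte[5]=BE: continuation. acc=(acc<<6)|0x3E=0xB7E
Byte[6]=8B: continuation. acc=(acc<<6)|0x0B=0x2DF8B
Completed: cp=U+2DF8B (starts at byte 3)
Byte[7]=2F: 1-byte ASCII. cp=U+002F
Byte[8]=67: 1-byte ASCII. cp=U+0067
Byte[9]=D2: 2-byte lead, need 1 cont bytes. acc=0x12
Byte[10]=AC: continuation. acc=(acc<<6)|0x2C=0x4AC
Completed: cp=U+04AC (starts at byte 9)
Byte[11]=E7: 3-byte lead, need 2 cont bytes. acc=0x7
Byte[12]=90: continuation. acc=(acc<<6)|0x10=0x1D0
Byte[13]=87: continuation. acc=(acc<<6)|0x07=0x7407
Completed: cp=U+7407 (starts at byte 11)

Answer: U+C59E U+2DF8B U+002F U+0067 U+04AC U+7407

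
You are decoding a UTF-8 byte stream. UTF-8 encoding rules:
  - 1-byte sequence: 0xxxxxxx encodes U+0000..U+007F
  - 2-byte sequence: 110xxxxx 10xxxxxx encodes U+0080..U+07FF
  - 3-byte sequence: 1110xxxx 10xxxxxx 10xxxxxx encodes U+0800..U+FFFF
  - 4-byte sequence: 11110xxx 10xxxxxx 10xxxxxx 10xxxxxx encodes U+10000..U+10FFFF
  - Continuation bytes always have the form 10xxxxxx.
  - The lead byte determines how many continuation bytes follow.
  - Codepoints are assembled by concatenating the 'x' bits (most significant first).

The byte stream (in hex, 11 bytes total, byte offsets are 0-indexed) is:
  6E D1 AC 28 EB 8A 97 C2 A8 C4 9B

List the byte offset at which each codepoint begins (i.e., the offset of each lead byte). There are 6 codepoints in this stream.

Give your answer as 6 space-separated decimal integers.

Byte[0]=6E: 1-byte ASCII. cp=U+006E
Byte[1]=D1: 2-byte lead, need 1 cont bytes. acc=0x11
Byte[2]=AC: continuation. acc=(acc<<6)|0x2C=0x46C
Completed: cp=U+046C (starts at byte 1)
Byte[3]=28: 1-byte ASCII. cp=U+0028
Byte[4]=EB: 3-byte lead, need 2 cont bytes. acc=0xB
Byte[5]=8A: continuation. acc=(acc<<6)|0x0A=0x2CA
Byte[6]=97: continuation. acc=(acc<<6)|0x17=0xB297
Completed: cp=U+B297 (starts at byte 4)
Byte[7]=C2: 2-byte lead, need 1 cont bytes. acc=0x2
Byte[8]=A8: continuation. acc=(acc<<6)|0x28=0xA8
Completed: cp=U+00A8 (starts at byte 7)
Byte[9]=C4: 2-byte lead, need 1 cont bytes. acc=0x4
Byte[10]=9B: continuation. acc=(acc<<6)|0x1B=0x11B
Completed: cp=U+011B (starts at byte 9)

Answer: 0 1 3 4 7 9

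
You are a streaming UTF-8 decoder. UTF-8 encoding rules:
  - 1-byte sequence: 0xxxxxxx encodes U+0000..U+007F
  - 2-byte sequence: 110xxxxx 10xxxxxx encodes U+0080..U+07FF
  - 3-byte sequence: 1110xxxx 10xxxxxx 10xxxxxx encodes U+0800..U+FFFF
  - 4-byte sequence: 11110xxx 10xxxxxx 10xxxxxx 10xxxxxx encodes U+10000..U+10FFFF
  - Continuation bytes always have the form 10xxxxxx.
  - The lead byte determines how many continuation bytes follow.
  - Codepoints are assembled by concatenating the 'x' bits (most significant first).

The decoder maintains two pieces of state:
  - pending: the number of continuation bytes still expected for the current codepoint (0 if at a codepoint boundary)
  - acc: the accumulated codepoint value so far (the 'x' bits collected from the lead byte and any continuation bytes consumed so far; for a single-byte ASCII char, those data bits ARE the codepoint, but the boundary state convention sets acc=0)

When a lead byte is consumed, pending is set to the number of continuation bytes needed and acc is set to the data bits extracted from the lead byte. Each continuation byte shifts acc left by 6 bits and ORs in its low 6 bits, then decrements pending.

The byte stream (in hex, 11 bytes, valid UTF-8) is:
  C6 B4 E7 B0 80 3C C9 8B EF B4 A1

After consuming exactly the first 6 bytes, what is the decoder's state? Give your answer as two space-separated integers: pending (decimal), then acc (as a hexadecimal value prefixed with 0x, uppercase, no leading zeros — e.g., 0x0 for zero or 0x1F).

Answer: 0 0x0

Derivation:
Byte[0]=C6: 2-byte lead. pending=1, acc=0x6
Byte[1]=B4: continuation. acc=(acc<<6)|0x34=0x1B4, pending=0
Byte[2]=E7: 3-byte lead. pending=2, acc=0x7
Byte[3]=B0: continuation. acc=(acc<<6)|0x30=0x1F0, pending=1
Byte[4]=80: continuation. acc=(acc<<6)|0x00=0x7C00, pending=0
Byte[5]=3C: 1-byte. pending=0, acc=0x0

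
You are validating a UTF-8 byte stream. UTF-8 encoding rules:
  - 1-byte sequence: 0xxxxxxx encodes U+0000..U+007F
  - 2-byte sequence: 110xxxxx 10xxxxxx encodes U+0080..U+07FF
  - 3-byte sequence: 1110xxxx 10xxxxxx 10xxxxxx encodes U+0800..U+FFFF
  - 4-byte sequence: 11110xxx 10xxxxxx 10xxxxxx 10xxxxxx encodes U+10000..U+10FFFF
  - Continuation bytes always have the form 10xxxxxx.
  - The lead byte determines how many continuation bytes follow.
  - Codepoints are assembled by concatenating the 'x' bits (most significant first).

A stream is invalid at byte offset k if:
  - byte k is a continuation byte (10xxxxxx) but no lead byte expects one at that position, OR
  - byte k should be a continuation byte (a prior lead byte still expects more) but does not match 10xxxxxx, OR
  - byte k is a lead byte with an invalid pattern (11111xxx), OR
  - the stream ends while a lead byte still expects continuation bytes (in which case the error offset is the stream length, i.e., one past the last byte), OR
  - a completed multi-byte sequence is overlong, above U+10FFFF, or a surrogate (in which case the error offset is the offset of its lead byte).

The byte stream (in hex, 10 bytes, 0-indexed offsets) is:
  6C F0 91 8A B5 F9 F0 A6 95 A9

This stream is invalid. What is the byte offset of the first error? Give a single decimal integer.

Answer: 5

Derivation:
Byte[0]=6C: 1-byte ASCII. cp=U+006C
Byte[1]=F0: 4-byte lead, need 3 cont bytes. acc=0x0
Byte[2]=91: continuation. acc=(acc<<6)|0x11=0x11
Byte[3]=8A: continuation. acc=(acc<<6)|0x0A=0x44A
Byte[4]=B5: continuation. acc=(acc<<6)|0x35=0x112B5
Completed: cp=U+112B5 (starts at byte 1)
Byte[5]=F9: INVALID lead byte (not 0xxx/110x/1110/11110)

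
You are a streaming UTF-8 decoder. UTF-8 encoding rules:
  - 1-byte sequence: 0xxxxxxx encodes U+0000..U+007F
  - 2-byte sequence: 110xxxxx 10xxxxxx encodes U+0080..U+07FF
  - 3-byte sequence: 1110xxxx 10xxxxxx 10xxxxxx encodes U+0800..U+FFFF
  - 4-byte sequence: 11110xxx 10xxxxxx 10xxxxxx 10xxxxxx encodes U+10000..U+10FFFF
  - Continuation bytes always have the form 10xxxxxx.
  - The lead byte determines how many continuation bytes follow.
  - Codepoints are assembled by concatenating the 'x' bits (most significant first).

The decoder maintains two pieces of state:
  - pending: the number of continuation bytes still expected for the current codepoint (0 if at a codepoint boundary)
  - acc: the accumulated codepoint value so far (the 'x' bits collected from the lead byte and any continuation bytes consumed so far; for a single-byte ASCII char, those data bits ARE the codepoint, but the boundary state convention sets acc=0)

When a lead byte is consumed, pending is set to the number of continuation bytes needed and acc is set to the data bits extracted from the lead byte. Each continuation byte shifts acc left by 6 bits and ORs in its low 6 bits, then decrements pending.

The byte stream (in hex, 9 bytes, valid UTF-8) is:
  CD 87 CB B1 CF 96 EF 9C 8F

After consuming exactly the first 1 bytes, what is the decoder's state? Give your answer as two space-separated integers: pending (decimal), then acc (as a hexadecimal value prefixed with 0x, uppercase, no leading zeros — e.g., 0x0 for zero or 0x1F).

Answer: 1 0xD

Derivation:
Byte[0]=CD: 2-byte lead. pending=1, acc=0xD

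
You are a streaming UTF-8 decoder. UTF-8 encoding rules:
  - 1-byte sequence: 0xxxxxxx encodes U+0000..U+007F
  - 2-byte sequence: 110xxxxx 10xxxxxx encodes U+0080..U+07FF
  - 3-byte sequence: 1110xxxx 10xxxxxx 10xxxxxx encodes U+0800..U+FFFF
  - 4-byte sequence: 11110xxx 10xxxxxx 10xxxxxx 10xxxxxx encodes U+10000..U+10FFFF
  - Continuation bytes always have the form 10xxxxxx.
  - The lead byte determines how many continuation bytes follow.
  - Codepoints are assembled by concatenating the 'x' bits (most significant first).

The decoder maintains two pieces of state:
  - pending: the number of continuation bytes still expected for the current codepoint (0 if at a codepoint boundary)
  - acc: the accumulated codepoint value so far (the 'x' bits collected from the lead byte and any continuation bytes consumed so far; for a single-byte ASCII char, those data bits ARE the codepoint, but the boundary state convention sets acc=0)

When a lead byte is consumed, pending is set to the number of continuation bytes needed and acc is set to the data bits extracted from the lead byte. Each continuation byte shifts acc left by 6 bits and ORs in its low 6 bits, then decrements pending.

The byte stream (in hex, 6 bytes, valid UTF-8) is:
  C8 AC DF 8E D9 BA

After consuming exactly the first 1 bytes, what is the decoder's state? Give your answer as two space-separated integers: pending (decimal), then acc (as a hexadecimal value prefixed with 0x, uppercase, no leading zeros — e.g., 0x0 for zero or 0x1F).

Answer: 1 0x8

Derivation:
Byte[0]=C8: 2-byte lead. pending=1, acc=0x8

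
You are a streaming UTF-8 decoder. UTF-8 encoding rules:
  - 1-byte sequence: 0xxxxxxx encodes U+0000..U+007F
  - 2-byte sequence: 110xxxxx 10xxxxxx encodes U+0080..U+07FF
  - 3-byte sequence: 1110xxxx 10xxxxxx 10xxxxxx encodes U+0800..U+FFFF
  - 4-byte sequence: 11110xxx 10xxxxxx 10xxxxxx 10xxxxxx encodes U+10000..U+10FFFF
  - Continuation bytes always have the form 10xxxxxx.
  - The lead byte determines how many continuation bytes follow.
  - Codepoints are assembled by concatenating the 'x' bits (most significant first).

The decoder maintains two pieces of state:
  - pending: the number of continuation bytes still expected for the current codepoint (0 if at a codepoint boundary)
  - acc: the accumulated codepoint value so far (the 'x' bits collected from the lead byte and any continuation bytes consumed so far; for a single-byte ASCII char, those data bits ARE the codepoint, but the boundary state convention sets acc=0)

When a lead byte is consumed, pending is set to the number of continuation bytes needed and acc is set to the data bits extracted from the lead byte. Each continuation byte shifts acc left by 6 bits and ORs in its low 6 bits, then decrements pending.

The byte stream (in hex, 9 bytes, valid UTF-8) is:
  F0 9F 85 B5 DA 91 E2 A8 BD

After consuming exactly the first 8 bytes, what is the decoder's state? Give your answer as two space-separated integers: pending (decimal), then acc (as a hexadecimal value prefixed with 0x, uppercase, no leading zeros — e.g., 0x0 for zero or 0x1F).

Byte[0]=F0: 4-byte lead. pending=3, acc=0x0
Byte[1]=9F: continuation. acc=(acc<<6)|0x1F=0x1F, pending=2
Byte[2]=85: continuation. acc=(acc<<6)|0x05=0x7C5, pending=1
Byte[3]=B5: continuation. acc=(acc<<6)|0x35=0x1F175, pending=0
Byte[4]=DA: 2-byte lead. pending=1, acc=0x1A
Byte[5]=91: continuation. acc=(acc<<6)|0x11=0x691, pending=0
Byte[6]=E2: 3-byte lead. pending=2, acc=0x2
Byte[7]=A8: continuation. acc=(acc<<6)|0x28=0xA8, pending=1

Answer: 1 0xA8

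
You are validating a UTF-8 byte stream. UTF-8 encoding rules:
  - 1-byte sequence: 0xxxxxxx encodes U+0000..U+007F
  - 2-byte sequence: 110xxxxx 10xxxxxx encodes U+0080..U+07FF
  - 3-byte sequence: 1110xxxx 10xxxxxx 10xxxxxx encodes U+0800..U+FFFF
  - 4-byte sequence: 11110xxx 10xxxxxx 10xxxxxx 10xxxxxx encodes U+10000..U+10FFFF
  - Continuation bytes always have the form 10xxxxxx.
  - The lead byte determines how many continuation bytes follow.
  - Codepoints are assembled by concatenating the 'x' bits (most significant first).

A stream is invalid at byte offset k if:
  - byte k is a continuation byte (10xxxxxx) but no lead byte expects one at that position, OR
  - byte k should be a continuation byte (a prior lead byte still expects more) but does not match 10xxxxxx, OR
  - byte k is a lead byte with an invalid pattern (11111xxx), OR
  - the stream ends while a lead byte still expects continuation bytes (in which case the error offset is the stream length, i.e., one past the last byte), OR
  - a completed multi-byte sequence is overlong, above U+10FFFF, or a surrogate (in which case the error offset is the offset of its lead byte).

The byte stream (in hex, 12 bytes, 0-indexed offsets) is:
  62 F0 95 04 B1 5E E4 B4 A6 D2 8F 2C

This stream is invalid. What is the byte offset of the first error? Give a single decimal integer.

Answer: 3

Derivation:
Byte[0]=62: 1-byte ASCII. cp=U+0062
Byte[1]=F0: 4-byte lead, need 3 cont bytes. acc=0x0
Byte[2]=95: continuation. acc=(acc<<6)|0x15=0x15
Byte[3]=04: expected 10xxxxxx continuation. INVALID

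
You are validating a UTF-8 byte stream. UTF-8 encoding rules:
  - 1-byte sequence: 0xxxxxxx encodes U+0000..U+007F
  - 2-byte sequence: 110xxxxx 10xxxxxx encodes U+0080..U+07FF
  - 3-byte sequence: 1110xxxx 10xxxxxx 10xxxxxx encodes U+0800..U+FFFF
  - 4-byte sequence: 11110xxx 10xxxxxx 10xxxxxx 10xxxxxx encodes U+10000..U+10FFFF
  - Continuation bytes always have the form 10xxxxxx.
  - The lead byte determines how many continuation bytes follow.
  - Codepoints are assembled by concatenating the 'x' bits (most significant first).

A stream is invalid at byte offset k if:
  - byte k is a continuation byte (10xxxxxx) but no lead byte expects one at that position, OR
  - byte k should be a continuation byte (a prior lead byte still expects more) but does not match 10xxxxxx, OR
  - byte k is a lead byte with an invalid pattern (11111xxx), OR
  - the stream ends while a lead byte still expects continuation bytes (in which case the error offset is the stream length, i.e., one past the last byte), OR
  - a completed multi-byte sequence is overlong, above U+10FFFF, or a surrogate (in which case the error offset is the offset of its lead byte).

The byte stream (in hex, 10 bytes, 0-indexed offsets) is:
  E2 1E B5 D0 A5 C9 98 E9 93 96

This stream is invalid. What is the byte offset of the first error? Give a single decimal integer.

Byte[0]=E2: 3-byte lead, need 2 cont bytes. acc=0x2
Byte[1]=1E: expected 10xxxxxx continuation. INVALID

Answer: 1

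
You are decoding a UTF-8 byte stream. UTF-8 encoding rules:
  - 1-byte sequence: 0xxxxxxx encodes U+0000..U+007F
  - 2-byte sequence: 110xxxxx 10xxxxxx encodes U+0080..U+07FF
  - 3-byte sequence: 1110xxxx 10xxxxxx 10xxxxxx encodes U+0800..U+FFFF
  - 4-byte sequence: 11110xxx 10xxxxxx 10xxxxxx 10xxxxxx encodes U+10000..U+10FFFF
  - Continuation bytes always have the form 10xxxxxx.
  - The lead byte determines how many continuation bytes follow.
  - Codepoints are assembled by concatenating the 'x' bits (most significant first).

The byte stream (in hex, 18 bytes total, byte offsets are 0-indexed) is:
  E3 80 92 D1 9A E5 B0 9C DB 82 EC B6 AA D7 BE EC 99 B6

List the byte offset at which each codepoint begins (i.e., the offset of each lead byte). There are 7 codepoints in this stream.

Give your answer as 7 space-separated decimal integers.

Answer: 0 3 5 8 10 13 15

Derivation:
Byte[0]=E3: 3-byte lead, need 2 cont bytes. acc=0x3
Byte[1]=80: continuation. acc=(acc<<6)|0x00=0xC0
Byte[2]=92: continuation. acc=(acc<<6)|0x12=0x3012
Completed: cp=U+3012 (starts at byte 0)
Byte[3]=D1: 2-byte lead, need 1 cont bytes. acc=0x11
Byte[4]=9A: continuation. acc=(acc<<6)|0x1A=0x45A
Completed: cp=U+045A (starts at byte 3)
Byte[5]=E5: 3-byte lead, need 2 cont bytes. acc=0x5
Byte[6]=B0: continuation. acc=(acc<<6)|0x30=0x170
Byte[7]=9C: continuation. acc=(acc<<6)|0x1C=0x5C1C
Completed: cp=U+5C1C (starts at byte 5)
Byte[8]=DB: 2-byte lead, need 1 cont bytes. acc=0x1B
Byte[9]=82: continuation. acc=(acc<<6)|0x02=0x6C2
Completed: cp=U+06C2 (starts at byte 8)
Byte[10]=EC: 3-byte lead, need 2 cont bytes. acc=0xC
Byte[11]=B6: continuation. acc=(acc<<6)|0x36=0x336
Byte[12]=AA: continuation. acc=(acc<<6)|0x2A=0xCDAA
Completed: cp=U+CDAA (starts at byte 10)
Byte[13]=D7: 2-byte lead, need 1 cont bytes. acc=0x17
Byte[14]=BE: continuation. acc=(acc<<6)|0x3E=0x5FE
Completed: cp=U+05FE (starts at byte 13)
Byte[15]=EC: 3-byte lead, need 2 cont bytes. acc=0xC
Byte[16]=99: continuation. acc=(acc<<6)|0x19=0x319
Byte[17]=B6: continuation. acc=(acc<<6)|0x36=0xC676
Completed: cp=U+C676 (starts at byte 15)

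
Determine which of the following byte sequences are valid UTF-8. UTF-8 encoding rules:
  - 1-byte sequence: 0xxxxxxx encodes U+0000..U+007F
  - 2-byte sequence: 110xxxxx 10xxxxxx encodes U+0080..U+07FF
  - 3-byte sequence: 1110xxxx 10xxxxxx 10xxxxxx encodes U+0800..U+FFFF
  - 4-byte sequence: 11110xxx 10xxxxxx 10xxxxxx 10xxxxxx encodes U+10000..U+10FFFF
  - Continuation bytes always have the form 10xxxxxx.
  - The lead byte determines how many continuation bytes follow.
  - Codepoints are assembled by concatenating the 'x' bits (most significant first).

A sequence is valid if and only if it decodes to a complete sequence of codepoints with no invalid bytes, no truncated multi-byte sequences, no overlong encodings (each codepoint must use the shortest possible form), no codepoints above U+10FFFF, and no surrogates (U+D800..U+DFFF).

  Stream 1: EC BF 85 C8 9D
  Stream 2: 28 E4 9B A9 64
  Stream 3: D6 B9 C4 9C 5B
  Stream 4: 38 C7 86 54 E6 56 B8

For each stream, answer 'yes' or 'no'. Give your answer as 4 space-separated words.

Answer: yes yes yes no

Derivation:
Stream 1: decodes cleanly. VALID
Stream 2: decodes cleanly. VALID
Stream 3: decodes cleanly. VALID
Stream 4: error at byte offset 5. INVALID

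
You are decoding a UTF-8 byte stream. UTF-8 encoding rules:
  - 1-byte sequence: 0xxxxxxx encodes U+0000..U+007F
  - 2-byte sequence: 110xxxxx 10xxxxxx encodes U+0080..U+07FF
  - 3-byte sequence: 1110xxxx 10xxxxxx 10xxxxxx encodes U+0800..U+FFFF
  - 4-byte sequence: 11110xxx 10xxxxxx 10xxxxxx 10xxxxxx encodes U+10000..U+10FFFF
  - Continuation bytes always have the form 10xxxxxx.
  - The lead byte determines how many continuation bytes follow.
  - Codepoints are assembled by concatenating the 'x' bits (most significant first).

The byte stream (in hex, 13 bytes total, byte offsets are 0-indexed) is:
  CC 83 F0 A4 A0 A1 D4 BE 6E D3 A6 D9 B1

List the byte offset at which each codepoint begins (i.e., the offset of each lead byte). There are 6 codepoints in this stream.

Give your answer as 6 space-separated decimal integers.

Byte[0]=CC: 2-byte lead, need 1 cont bytes. acc=0xC
Byte[1]=83: continuation. acc=(acc<<6)|0x03=0x303
Completed: cp=U+0303 (starts at byte 0)
Byte[2]=F0: 4-byte lead, need 3 cont bytes. acc=0x0
Byte[3]=A4: continuation. acc=(acc<<6)|0x24=0x24
Byte[4]=A0: continuation. acc=(acc<<6)|0x20=0x920
Byte[5]=A1: continuation. acc=(acc<<6)|0x21=0x24821
Completed: cp=U+24821 (starts at byte 2)
Byte[6]=D4: 2-byte lead, need 1 cont bytes. acc=0x14
Byte[7]=BE: continuation. acc=(acc<<6)|0x3E=0x53E
Completed: cp=U+053E (starts at byte 6)
Byte[8]=6E: 1-byte ASCII. cp=U+006E
Byte[9]=D3: 2-byte lead, need 1 cont bytes. acc=0x13
Byte[10]=A6: continuation. acc=(acc<<6)|0x26=0x4E6
Completed: cp=U+04E6 (starts at byte 9)
Byte[11]=D9: 2-byte lead, need 1 cont bytes. acc=0x19
Byte[12]=B1: continuation. acc=(acc<<6)|0x31=0x671
Completed: cp=U+0671 (starts at byte 11)

Answer: 0 2 6 8 9 11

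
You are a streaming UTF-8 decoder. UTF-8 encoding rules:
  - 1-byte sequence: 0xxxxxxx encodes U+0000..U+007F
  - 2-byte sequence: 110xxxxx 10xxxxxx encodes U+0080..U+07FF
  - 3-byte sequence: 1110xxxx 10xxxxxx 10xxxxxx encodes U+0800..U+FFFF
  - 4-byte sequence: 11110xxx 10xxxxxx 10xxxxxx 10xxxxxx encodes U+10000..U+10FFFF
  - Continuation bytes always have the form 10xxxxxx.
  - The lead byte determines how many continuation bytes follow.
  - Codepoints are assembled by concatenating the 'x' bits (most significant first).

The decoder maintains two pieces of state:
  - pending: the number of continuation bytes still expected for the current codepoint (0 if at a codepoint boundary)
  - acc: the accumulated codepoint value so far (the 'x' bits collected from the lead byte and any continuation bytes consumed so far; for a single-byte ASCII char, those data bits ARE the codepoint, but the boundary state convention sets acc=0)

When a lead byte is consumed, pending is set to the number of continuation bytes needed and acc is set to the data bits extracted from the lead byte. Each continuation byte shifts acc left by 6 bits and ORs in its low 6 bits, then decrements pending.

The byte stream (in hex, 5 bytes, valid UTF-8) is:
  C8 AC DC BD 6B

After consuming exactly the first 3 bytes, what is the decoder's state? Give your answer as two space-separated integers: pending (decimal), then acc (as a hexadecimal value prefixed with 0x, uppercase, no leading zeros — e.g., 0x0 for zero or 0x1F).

Answer: 1 0x1C

Derivation:
Byte[0]=C8: 2-byte lead. pending=1, acc=0x8
Byte[1]=AC: continuation. acc=(acc<<6)|0x2C=0x22C, pending=0
Byte[2]=DC: 2-byte lead. pending=1, acc=0x1C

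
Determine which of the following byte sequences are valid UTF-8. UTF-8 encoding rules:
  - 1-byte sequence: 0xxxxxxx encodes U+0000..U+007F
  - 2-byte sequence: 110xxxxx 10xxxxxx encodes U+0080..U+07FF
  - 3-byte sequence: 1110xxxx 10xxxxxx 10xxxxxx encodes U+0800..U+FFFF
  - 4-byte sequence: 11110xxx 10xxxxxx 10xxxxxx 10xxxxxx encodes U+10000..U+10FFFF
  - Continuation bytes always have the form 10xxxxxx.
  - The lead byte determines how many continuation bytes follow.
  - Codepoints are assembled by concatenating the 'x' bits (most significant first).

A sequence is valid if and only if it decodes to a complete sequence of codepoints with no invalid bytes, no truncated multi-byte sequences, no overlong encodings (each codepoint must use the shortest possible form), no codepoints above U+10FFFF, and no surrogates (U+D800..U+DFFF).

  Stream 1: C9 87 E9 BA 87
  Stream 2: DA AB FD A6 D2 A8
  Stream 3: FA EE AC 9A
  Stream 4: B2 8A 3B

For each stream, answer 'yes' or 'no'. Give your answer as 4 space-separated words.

Answer: yes no no no

Derivation:
Stream 1: decodes cleanly. VALID
Stream 2: error at byte offset 2. INVALID
Stream 3: error at byte offset 0. INVALID
Stream 4: error at byte offset 0. INVALID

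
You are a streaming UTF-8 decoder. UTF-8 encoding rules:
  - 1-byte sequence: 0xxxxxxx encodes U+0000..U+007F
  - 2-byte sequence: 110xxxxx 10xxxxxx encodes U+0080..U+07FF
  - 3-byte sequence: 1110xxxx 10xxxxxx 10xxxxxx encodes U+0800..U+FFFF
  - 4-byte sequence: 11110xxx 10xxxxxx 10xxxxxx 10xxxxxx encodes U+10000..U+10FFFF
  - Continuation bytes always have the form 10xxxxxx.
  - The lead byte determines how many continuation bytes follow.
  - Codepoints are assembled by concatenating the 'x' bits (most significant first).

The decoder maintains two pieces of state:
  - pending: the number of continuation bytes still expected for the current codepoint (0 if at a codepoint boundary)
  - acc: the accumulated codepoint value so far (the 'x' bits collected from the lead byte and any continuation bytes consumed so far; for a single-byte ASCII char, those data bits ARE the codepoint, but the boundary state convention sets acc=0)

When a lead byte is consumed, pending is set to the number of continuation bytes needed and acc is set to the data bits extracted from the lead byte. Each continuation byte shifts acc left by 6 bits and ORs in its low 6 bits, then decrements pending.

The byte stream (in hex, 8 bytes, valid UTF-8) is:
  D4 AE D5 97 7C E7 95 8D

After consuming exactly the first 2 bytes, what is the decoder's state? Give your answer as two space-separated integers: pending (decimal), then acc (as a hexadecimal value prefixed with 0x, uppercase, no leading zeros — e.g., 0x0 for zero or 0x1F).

Answer: 0 0x52E

Derivation:
Byte[0]=D4: 2-byte lead. pending=1, acc=0x14
Byte[1]=AE: continuation. acc=(acc<<6)|0x2E=0x52E, pending=0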